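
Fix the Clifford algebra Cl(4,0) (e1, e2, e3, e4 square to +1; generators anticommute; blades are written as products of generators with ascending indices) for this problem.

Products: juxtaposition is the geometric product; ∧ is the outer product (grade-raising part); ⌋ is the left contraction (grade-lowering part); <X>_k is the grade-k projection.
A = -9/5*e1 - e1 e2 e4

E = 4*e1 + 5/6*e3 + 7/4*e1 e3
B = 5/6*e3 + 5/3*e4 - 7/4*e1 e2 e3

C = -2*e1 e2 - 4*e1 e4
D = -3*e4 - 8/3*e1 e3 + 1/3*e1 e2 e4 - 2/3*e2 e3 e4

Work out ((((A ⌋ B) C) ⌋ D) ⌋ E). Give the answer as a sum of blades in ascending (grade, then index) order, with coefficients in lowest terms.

step 1: 63/20*e2 e3
step 2: 63/10*e1 e3 - 63/5*e1 e2 e3 e4
step 3: 84/5
step 4: 336/5*e1 + 14*e3 + 147/5*e1 e3
Answer: 336/5*e1 + 14*e3 + 147/5*e1 e3


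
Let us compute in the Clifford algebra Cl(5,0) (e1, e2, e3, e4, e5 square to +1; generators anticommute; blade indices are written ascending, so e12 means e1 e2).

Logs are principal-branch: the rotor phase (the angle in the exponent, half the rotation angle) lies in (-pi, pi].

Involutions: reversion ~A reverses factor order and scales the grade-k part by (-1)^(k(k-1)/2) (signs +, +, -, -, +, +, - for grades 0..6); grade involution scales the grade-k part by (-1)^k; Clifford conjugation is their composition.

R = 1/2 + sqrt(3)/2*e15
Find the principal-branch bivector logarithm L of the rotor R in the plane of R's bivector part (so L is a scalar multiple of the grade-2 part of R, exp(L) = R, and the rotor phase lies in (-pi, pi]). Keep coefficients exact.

The scalar part of R is 1/2, so the principal-branch rotor phase is pinned; divide the bivector part by its sine to get the unit plane — L is the phase times that plane.
Concretely: cos(phase) = 1/2 gives phase = ±pi/3, and since phase/sin(phase) is even the sign is immaterial: L = (phase/sin(phase)) * <R>_2 = (2*sqrt(3)*pi/9) * <R>_2.
Answer: pi/3*e15


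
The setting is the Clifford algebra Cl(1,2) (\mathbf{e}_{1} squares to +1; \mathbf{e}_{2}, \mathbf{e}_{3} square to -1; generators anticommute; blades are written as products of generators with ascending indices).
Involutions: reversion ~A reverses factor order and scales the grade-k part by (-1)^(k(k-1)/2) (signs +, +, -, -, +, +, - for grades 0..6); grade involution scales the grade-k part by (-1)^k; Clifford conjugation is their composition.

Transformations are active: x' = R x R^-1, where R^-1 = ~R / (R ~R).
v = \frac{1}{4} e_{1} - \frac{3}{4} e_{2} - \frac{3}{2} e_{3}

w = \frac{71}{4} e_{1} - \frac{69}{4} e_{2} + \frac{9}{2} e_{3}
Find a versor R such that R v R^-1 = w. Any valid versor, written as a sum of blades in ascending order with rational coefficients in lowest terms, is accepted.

Construction: equal norms (both -\frac{11}{4}) license R = v + w = 18 e_{1} - 18 e_{2} + 3 e_{3} — nothing changes along that direction, while (v - w)/2 changes sign, so v maps onto w.
Answer: 18 e_{1} - 18 e_{2} + 3 e_{3}


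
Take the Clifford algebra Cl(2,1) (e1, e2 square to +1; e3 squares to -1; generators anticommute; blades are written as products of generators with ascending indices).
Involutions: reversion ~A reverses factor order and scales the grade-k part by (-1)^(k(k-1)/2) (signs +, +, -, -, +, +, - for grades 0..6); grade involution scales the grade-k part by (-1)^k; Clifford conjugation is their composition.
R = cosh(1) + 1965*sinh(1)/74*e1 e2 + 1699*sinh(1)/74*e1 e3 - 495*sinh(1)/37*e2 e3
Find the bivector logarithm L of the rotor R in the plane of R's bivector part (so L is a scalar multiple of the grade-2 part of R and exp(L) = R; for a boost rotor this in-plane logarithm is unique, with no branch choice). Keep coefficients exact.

The scalar part of R is cosh(1), so cosh pins the rapidity up to sign — the sign comes from the bivector part; dividing that part by sinh of the rapidity yields the plane, and the in-plane L = rapidity * plane is unique because the two sign choices cancel.
Concretely: cosh(rapidity) = cosh(1) gives rapidity = ±1, and since rapidity/sinh(rapidity) is even the sign is immaterial: L = (rapidity/sinh(rapidity)) * <R>_2 = (1/sinh(1)) * <R>_2.
Answer: 1965/74*e1 e2 + 1699/74*e1 e3 - 495/37*e2 e3


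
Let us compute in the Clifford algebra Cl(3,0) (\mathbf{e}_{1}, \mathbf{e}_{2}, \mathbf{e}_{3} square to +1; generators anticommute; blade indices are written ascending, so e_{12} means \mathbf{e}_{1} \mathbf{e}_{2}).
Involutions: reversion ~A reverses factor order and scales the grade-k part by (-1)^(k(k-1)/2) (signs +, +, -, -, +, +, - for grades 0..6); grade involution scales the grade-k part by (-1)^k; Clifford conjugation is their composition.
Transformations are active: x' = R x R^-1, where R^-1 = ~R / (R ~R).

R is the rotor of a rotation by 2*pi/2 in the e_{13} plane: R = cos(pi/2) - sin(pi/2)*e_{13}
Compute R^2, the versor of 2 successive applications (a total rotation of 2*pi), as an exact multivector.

Rotor phase runs at HALF the rotation angle; powers of one rotor simply add phase, so after 2 steps in e_{13} the phase is 2*pi/2 = \pi and R^2 = cos(\pi) - sin(\pi)*e_{13}.
cos(\pi) = -1 and sin(\pi) = 0, so R^2 = -1. The total rotation 2*pi is 1 full turn, so every vector returns to itself, yet the rotor is -1, on the OTHER sheet of the double cover (an odd number of 2*pi turns).
Answer: -1


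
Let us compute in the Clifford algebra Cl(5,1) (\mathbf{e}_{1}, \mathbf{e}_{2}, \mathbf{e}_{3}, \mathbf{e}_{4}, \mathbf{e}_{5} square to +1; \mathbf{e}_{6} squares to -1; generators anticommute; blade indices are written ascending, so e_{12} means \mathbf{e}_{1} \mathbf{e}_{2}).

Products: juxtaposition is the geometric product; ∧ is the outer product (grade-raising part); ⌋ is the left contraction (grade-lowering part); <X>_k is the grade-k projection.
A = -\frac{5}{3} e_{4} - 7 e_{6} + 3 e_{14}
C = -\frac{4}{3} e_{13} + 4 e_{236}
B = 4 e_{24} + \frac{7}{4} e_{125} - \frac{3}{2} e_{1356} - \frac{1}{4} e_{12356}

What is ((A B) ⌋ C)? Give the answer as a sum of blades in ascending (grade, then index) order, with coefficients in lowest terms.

step 1: \frac{20}{3} e_{2} - 12 e_{12} + \frac{21}{2} e_{135} + \frac{21}{4} e_{245} - 28 e_{246} - \frac{7}{4} e_{1235} - \frac{35}{12} e_{1245} + \frac{49}{4} e_{1256} - \frac{9}{2} e_{3456} + \frac{5}{2} e_{13456} + \frac{3}{4} e_{23456} - \frac{5}{12} e_{123456}
step 2: \frac{80}{3} e_{36}
Answer: \frac{80}{3} e_{36}


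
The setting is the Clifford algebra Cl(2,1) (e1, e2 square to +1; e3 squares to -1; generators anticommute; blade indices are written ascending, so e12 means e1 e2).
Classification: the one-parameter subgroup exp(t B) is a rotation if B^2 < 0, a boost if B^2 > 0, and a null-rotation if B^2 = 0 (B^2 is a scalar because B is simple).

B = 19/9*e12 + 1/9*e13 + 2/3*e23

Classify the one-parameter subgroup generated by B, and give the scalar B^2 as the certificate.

B^2 term by term: the squares give (19/9)^2*(e12)^2 + (1/9)^2*(e13)^2 + (2/3)^2*(e23)^2 = 361/81*(-1) + 1/81*(+1) + 4/9*(+1) = -4 (each basis 2-blade squares to minus the product of its generators' squares); cross terms between blades sharing an index anticommute and cancel. So B^2 = -4.
Answer: rotation, certificate B^2 = -4. The scalar -4 is the complete invariant here: its sign names the subgroup type.


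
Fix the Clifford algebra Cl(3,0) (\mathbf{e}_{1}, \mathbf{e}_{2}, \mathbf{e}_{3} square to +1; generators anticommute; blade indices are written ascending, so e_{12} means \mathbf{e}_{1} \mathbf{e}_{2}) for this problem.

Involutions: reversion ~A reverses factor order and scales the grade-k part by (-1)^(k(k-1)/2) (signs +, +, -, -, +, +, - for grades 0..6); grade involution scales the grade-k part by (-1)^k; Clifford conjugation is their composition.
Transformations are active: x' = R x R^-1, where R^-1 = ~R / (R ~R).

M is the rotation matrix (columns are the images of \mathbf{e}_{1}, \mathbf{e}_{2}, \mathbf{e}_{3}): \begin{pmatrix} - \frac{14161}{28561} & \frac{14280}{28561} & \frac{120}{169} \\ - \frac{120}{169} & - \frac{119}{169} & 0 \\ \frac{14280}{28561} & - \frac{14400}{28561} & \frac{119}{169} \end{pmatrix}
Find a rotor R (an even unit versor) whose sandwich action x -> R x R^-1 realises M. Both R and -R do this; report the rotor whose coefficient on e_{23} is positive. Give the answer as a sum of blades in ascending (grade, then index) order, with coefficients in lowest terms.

Method: write R = a + b12*e_{12} + b13*e_{13} + b23*e_{23} with a^2 + b12^2 + b13^2 + b23^2 = 1 (so R^-1 = ~R). Expanding the columns R e_j ~R gives tr M = 4a^2 - 1 and, from the antisymmetric part, M21 - M12 = -4a*b12, M13 - M31 = 4a*b13, M32 - M23 = -4a*b23.
Here tr M = -\frac{14161}{28561}, so a^2 = (1 + tr M)/4 = \frac{3600}{28561} and a = ±\frac{60}{169}. Taking a = \frac{60}{169}: M21 - M12 = -\frac{34560}{28561}, M13 - M31 = \frac{6000}{28561}, M32 - M23 = -\frac{14400}{28561}, giving b12 = \frac{144}{169}, b13 = \frac{25}{169}, b23 = \frac{60}{169}, i.e. R = \frac{60}{169} + \frac{144}{169} e_{12} + \frac{25}{169} e_{13} + \frac{60}{169} e_{23}.
Its e_{23} coefficient is already positive.
Answer: \frac{60}{169} + \frac{144}{169} e_{12} + \frac{25}{169} e_{13} + \frac{60}{169} e_{23}. Recall the cover is two-to-one: with M of trace -\frac{14161}{28561}, both preimages act alike, and the stated e_{23} sign chooses the sheet.


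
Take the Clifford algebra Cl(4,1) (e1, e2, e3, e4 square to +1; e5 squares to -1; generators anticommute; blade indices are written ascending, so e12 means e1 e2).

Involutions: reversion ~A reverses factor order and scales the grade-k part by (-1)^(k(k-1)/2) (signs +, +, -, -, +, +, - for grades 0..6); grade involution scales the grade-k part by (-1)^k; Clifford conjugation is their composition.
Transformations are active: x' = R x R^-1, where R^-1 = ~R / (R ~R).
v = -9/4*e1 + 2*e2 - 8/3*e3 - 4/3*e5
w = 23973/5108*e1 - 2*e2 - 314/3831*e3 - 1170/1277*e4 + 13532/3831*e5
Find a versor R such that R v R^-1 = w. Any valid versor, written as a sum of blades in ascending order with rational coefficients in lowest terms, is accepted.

Sketch: the shared square 691/48 makes R = v + w = 3120/1277*e1 - 3510/1277*e3 - 1170/1277*e4 + 2808/1277*e5 the natural versor; its sandwich fixes that direction, negates (v - w)/2, and sends v to w.
Answer: 3120/1277*e1 - 3510/1277*e3 - 1170/1277*e4 + 2808/1277*e5


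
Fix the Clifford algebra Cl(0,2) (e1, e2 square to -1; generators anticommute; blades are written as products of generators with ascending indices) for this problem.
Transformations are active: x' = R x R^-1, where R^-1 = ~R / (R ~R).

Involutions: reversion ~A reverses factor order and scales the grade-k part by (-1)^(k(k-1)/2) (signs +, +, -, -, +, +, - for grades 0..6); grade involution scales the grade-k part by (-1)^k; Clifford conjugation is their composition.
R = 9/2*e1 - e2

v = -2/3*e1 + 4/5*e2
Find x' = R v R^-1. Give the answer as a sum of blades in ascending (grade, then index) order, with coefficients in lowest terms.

~R = 9/2*e1 - e2, and R ~R = -85/4, so R^-1 = ~R / (-85/4).
R v = 19/5 + 44/15*e1 e2
Answer: -1202/1275*e1 - 188/425*e2


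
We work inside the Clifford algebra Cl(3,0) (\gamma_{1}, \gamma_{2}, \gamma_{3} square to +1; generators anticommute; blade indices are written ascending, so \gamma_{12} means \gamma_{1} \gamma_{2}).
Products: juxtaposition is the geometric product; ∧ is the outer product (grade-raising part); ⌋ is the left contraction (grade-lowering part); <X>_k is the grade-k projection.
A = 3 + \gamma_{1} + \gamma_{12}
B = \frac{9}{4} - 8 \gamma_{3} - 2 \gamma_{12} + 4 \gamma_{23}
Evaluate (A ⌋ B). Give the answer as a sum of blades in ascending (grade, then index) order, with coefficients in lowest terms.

step 1: \frac{35}{4} - 2 \gamma_{2} - 24 \gamma_{3} - 6 \gamma_{12} + 12 \gamma_{23}
Answer: \frac{35}{4} - 2 \gamma_{2} - 24 \gamma_{3} - 6 \gamma_{12} + 12 \gamma_{23}


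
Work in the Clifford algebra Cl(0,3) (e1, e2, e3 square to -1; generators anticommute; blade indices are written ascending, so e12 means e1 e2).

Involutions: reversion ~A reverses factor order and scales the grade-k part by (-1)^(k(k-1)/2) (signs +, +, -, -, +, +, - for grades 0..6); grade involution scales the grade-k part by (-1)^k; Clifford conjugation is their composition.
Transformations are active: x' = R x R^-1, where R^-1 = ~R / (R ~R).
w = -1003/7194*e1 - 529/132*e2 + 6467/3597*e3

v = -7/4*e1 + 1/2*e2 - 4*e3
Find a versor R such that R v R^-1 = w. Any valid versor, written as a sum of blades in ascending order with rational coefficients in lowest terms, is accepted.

Here q(v) = q(w) = -309/16; the classical choice R = v + w = -27185/14388*e1 - 463/132*e2 - 7921/3597*e3 then realises v -> w under the sandwich.
Answer: -27185/14388*e1 - 463/132*e2 - 7921/3597*e3


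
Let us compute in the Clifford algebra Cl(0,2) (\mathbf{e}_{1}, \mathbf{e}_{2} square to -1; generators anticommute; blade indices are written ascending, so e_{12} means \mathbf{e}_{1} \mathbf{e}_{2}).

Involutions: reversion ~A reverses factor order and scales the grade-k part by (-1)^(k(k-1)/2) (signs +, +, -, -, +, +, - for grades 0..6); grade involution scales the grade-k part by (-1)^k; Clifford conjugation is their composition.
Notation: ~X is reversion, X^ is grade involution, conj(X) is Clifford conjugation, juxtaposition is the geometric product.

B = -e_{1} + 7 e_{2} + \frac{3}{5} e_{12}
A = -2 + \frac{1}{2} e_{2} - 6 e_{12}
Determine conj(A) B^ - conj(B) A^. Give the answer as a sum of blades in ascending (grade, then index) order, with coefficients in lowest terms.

first term: -\frac{71}{10} + \frac{397}{10} e_{1} + 20 e_{2} - \frac{7}{10} e_{12}
second term: -\frac{71}{10} + \frac{397}{10} e_{1} + 20 e_{2} + \frac{7}{10} e_{12}
Answer: -\frac{7}{5} e_{12}


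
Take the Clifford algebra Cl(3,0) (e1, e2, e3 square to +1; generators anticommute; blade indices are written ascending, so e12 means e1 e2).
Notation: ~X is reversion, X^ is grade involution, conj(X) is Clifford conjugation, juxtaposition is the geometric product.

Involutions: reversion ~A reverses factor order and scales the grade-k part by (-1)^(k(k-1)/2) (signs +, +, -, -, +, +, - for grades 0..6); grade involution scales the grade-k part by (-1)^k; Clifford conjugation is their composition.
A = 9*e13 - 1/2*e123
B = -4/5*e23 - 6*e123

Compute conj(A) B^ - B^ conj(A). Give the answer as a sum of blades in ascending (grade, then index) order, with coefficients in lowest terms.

first term: 3 - 2/5*e1 - 54*e2 - 36/5*e12
second term: 3 - 2/5*e1 - 54*e2 + 36/5*e12
Answer: -72/5*e12


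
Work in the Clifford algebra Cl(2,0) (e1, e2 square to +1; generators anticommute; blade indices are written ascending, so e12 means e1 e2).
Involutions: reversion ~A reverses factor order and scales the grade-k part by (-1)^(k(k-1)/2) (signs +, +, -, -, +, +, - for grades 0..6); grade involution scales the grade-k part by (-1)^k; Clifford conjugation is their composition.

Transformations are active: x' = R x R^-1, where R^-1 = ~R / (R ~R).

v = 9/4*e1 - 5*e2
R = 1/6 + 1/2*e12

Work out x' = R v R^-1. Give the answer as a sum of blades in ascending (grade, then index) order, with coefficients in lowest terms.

~R = 1/6 - 1/2*e12, and R ~R = 5/18, so R^-1 = ~R / (5/18).
R v = -17/8*e1 - 47/24*e2
Answer: -24/5*e1 + 53/20*e2


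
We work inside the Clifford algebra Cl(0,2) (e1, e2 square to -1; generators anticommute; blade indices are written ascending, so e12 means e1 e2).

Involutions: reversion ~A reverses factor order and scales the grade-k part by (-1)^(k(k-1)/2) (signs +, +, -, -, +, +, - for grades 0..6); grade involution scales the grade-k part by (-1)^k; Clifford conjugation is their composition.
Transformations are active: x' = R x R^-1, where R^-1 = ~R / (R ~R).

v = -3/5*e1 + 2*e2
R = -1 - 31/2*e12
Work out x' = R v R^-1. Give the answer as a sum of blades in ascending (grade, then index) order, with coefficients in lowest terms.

~R = -1 + 31/2*e12, and R ~R = 965/4, so R^-1 = ~R / (965/4).
R v = 158/5*e1 + 73/10*e2
Answer: 1631/4825*e1 - 9942/4825*e2


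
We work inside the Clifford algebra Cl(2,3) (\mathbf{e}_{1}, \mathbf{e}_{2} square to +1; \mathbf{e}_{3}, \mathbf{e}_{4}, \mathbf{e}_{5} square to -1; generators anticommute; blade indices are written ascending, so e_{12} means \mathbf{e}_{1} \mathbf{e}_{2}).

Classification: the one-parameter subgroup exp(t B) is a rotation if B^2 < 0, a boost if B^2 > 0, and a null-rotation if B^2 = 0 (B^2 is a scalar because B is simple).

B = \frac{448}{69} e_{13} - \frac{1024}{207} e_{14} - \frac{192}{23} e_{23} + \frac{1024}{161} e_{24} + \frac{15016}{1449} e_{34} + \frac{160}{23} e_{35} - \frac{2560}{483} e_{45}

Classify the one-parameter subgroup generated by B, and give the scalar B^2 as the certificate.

B^2 term by term: the squares give (\frac{448}{69})^2*(e_{13})^2 + (-\frac{1024}{207})^2*(e_{14})^2 + (-\frac{192}{23})^2*(e_{23})^2 + (\frac{1024}{161})^2*(e_{24})^2 + (\frac{15016}{1449})^2*(e_{34})^2 + (\frac{160}{23})^2*(e_{35})^2 + (-\frac{2560}{483})^2*(e_{45})^2 = \frac{200704}{4761}*(+1) + \frac{1048576}{42849}*(+1) + \frac{36864}{529}*(+1) + \frac{1048576}{25921}*(+1) + \frac{225480256}{2099601}*(-1) + \frac{25600}{529}*(-1) + \frac{6553600}{233289}*(-1) = -\frac{64}{9} (each basis 2-blade squares to minus the product of its generators' squares); cross terms between blades sharing an index anticommute and cancel; the commuting (index-disjoint) pairs give grade-4 terms 2*c*c'*(blade product), which cancel blade by blade — e_{1234}: -\frac{131072}{1587} + \frac{131072}{1587} = 0; e_{1345}: -\frac{327680}{4761} + \frac{327680}{4761} = 0; e_{2345}: \frac{327680}{3703} - \frac{327680}{3703} = 0 — confirming B is simple. So B^2 = -\frac{64}{9}.
Answer: rotation, certificate B^2 = -\frac{64}{9}. Note: conjugating B changes its blade decomposition but never the scalar B^2 = -\frac{64}{9}, whose sign settles the classification.


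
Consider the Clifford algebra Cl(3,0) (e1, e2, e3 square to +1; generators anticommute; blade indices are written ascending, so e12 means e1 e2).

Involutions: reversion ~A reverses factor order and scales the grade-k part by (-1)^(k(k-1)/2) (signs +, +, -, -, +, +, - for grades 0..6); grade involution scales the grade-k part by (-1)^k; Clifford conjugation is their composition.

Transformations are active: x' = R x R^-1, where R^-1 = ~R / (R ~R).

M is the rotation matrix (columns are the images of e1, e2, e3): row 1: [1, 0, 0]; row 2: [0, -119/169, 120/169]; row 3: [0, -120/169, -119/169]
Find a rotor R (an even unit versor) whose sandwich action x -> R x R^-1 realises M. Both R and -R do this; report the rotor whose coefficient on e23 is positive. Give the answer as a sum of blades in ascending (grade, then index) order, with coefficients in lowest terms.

Method: write R = a + b12*e12 + b13*e13 + b23*e23 with a^2 + b12^2 + b13^2 + b23^2 = 1 (so R^-1 = ~R). Expanding the columns R e_j ~R gives tr M = 4a^2 - 1 and, from the antisymmetric part, M21 - M12 = -4a*b12, M13 - M31 = 4a*b13, M32 - M23 = -4a*b23.
Here tr M = -69/169, so a^2 = (1 + tr M)/4 = 25/169 and a = ±5/13. Taking a = 5/13: M21 - M12 = 0, M13 - M31 = 0, M32 - M23 = -240/169, giving b12 = 0, b13 = 0, b23 = 12/13, i.e. R = 5/13 + 12/13*e23.
Its e23 coefficient is already positive.
Answer: 5/13 + 12/13*e23. Key observation: the double cover Spin(3) -> SO(3) sends R and -R to the same matrix (trace -69/169 here), so the stated sign of the e23 coefficient is what selects one sheet.


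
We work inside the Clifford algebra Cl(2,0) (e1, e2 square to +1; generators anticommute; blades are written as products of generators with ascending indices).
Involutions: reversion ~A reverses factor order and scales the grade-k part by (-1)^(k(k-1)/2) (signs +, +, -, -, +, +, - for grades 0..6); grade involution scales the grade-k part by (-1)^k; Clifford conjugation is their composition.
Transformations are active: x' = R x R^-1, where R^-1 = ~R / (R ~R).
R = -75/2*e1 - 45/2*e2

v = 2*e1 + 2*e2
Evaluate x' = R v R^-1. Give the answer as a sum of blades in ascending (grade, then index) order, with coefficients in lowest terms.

~R = -75/2*e1 - 45/2*e2, and R ~R = 3825/2, so R^-1 = ~R / (3825/2).
R v = -120 - 30*e1 e2
Answer: 46/17*e1 + 14/17*e2


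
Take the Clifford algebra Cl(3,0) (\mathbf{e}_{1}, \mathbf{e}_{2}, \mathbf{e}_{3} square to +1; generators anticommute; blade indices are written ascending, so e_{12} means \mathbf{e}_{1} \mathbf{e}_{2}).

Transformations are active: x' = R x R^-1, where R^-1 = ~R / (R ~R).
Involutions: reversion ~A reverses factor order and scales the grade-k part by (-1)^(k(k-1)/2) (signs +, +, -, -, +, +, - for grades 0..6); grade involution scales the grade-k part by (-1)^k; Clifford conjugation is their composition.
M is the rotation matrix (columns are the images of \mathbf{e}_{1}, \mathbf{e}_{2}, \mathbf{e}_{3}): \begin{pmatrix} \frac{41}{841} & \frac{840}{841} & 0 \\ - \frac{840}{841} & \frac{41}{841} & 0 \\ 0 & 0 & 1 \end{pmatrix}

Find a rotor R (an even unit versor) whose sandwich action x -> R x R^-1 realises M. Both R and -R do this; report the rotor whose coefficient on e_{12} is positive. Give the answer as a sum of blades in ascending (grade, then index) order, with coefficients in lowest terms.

Method: write R = a + b12*e_{12} + b13*e_{13} + b23*e_{23} with a^2 + b12^2 + b13^2 + b23^2 = 1 (so R^-1 = ~R). Expanding the columns R e_j ~R gives tr M = 4a^2 - 1 and, from the antisymmetric part, M21 - M12 = -4a*b12, M13 - M31 = 4a*b13, M32 - M23 = -4a*b23.
Here tr M = \frac{923}{841}, so a^2 = (1 + tr M)/4 = \frac{441}{841} and a = ±\frac{21}{29}. Taking a = \frac{21}{29}: M21 - M12 = -\frac{1680}{841}, M13 - M31 = 0, M32 - M23 = 0, giving b12 = \frac{20}{29}, b13 = 0, b23 = 0, i.e. R = \frac{21}{29} + \frac{20}{29} e_{12}.
Its e_{12} coefficient is already positive.
Answer: \frac{21}{29} + \frac{20}{29} e_{12}. Why the constraint matters: R and -R act identically through the sandwich — M has trace \frac{923}{841} either way — so only the sign condition on e_{12} picks one of the two preimages.


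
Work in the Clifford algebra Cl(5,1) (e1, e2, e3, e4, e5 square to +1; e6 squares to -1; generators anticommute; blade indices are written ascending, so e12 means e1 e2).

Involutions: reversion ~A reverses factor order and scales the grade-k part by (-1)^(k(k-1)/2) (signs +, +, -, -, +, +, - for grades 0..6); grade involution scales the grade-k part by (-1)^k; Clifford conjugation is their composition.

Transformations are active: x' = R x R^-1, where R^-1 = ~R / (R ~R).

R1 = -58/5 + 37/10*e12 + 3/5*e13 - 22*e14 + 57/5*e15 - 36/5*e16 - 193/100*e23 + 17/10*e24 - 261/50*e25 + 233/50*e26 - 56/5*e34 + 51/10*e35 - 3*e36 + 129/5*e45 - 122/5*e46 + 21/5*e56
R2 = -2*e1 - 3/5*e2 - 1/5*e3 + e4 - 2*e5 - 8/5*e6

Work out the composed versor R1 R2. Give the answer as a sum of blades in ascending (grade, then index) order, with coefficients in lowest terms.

Distribute over the terms of R2 (each basis-blade product reordered to ascending indices, repeated generators contracted through their squares):
R1 (-2*e1) = 116/5*e1 + 37/5*e2 + 6/5*e3 - 44*e4 + 114/5*e5 - 72/5*e6 + 193/50*e123 - 17/5*e124 + 261/25*e125 - 233/25*e126 + 112/5*e134 - 51/5*e135 + 6*e136 - 258/5*e145 + 244/5*e146 - 42/5*e156
R1 (-3/5*e2) = -111/50*e1 + 174/25*e2 - 579/500*e3 + 51/50*e4 - 783/250*e5 + 699/250*e6 + 9/25*e123 - 66/5*e124 + 171/25*e125 - 108/25*e126 + 168/25*e234 - 153/50*e235 + 9/5*e236 - 387/25*e245 + 366/25*e246 - 63/25*e256
R1 (-1/5*e3) = -3/25*e1 + 193/500*e2 + 58/25*e3 - 56/25*e4 + 51/50*e5 - 3/5*e6 - 37/50*e123 - 22/5*e134 + 57/25*e135 - 36/25*e136 + 17/50*e234 - 261/250*e235 + 233/250*e236 - 129/25*e345 + 122/25*e346 - 21/25*e356
R1 (e4) = -22*e1 + 17/10*e2 - 56/5*e3 - 58/5*e4 - 129/5*e5 + 122/5*e6 + 37/10*e124 + 3/5*e134 - 57/5*e145 + 36/5*e146 - 193/100*e234 + 261/50*e245 - 233/50*e246 - 51/10*e345 + 3*e346 + 21/5*e456
R1 (-2*e5) = -114/5*e1 + 261/25*e2 - 51/5*e3 - 258/5*e4 + 116/5*e5 + 42/5*e6 - 37/5*e125 - 6/5*e135 + 44*e145 - 72/5*e156 + 193/50*e235 - 17/5*e245 + 233/25*e256 + 112/5*e345 - 6*e356 - 244/5*e456
R1 (-8/5*e6) = -288/25*e1 + 932/125*e2 - 24/5*e3 - 976/25*e4 + 168/25*e5 + 464/25*e6 - 148/25*e126 - 24/25*e136 + 176/5*e146 - 456/25*e156 + 386/125*e236 - 68/25*e246 + 1044/125*e256 + 448/25*e346 - 204/25*e356 - 1032/25*e456
Summing the partial products and collecting blades:
Answer: -1773/50*e1 + 17171/500*e2 - 11919/500*e3 - 7373/50*e4 + 3101/125*e5 + 9789/250*e6 + 87/25*e123 - 129/10*e124 + 247/25*e125 - 489/25*e126 + 93/5*e134 - 228/25*e135 + 18/5*e136 - 19*e145 + 456/5*e146 - 1026/25*e156 + 513/100*e234 - 61/250*e235 + 291/50*e236 - 683/50*e245 + 363/50*e246 + 1894/125*e256 + 607/50*e345 + 129/5*e346 - 15*e356 - 2147/25*e456


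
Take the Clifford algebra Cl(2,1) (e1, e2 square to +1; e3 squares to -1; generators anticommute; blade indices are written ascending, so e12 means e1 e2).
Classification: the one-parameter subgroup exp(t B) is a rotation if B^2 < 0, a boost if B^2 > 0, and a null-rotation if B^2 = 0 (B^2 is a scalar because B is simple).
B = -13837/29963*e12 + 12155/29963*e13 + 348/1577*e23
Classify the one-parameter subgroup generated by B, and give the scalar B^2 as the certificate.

B^2 term by term: the squares give (-13837/29963)^2*(e12)^2 + (12155/29963)^2*(e13)^2 + (348/1577)^2*(e23)^2 = 191462569/897781369*(-1) + 147744025/897781369*(+1) + 121104/2486929*(+1) = 0 (each basis 2-blade squares to minus the product of its generators' squares); cross terms between blades sharing an index anticommute and cancel. So B^2 = 0.
Answer: null-rotation, certificate B^2 = 0. Key observation: B^2 = 0 is a conjugation invariant, so its sign decides the class regardless of the surface form of B.


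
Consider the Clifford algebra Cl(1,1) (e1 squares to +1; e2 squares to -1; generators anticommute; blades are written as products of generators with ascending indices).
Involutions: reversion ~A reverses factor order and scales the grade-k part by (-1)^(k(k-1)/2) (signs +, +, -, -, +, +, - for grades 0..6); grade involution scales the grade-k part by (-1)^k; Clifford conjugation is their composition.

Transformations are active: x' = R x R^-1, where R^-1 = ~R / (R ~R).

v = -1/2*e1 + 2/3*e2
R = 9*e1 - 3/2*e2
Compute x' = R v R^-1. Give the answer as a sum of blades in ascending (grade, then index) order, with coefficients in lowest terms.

~R = 9*e1 - 3/2*e2, and R ~R = 315/4, so R^-1 = ~R / (315/4).
R v = -7/2 + 21/4*e1 e2
Answer: -3/10*e1 - 8/15*e2


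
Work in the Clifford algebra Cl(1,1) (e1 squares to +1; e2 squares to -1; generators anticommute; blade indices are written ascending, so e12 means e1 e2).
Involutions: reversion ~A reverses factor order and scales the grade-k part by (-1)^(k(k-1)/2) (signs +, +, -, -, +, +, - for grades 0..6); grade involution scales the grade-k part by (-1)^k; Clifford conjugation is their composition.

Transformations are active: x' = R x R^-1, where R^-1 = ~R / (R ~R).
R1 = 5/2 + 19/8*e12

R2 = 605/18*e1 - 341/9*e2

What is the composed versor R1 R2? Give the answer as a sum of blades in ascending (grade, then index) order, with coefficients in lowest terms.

Distribute over the terms of R1 (each basis-blade product reordered to ascending indices, repeated generators contracted through their squares):
(5/2) R2 = 3025/36*e1 - 1705/18*e2
(19/8*e12) R2 = 6479/72*e1 - 11495/144*e2
Summing the partial products and collecting blades:
Answer: 12529/72*e1 - 25135/144*e2


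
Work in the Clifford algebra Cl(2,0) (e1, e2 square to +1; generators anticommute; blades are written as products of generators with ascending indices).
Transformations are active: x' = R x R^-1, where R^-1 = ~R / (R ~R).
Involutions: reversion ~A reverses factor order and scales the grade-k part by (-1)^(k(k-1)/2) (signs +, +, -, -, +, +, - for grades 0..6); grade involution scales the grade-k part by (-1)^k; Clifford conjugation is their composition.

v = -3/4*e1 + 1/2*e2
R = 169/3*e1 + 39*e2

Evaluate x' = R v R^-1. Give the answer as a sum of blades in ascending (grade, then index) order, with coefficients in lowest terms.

~R = 169/3*e1 + 39*e2, and R ~R = 42250/9, so R^-1 = ~R / (42250/9).
R v = -91/4 + 689/12*e1 e2
Answer: 51/250*e1 - 439/500*e2


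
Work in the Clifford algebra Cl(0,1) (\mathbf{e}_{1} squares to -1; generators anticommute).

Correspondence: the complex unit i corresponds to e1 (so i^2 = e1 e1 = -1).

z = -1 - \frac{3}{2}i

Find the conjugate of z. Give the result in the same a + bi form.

In blades: z = -1 - \frac{3}{2} e_{1}.
Conjugation here is Clifford conjugation: the scalar is fixed and the grade-1 and grade-2 blades all flip sign, giving -1 + \frac{3}{2} e_{1}; translating back:
Answer: -1 + \frac{3}{2}i


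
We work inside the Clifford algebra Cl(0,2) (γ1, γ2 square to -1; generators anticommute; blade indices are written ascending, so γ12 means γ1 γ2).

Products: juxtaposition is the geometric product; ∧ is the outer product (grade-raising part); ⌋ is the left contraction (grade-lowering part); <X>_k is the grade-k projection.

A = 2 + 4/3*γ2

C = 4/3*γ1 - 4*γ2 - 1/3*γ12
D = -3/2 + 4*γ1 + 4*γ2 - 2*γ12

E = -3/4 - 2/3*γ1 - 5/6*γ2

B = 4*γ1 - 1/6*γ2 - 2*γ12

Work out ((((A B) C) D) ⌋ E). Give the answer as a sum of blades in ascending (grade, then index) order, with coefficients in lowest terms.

step 1: 2/9 + 16/3*γ1 - 1/3*γ2 - 28/3*γ12
step 2: -104/9 - 997/27*γ1 - 104/9*γ2 - 566/27*γ12
step 3: 508/3 + 6271/54*γ1 - 5038/27*γ2 - 1267/27*γ12
step 4: -5537/27 - 1016/9*γ1 - 1270/9*γ2
Answer: -5537/27 - 1016/9*γ1 - 1270/9*γ2


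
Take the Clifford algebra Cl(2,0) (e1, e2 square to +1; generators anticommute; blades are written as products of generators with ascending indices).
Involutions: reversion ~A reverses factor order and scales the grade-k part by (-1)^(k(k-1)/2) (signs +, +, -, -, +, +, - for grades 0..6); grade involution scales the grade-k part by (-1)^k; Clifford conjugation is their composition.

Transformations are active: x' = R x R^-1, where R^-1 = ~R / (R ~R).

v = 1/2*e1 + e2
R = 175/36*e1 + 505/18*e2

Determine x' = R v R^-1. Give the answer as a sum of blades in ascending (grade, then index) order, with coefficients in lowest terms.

~R = 175/36*e1 + 505/18*e2, and R ~R = 1050725/1296, so R^-1 = ~R / (1050725/1296).
R v = 2195/72 - 55/6*e1 e2
Answer: -11299/84058*e1 + 46649/42029*e2


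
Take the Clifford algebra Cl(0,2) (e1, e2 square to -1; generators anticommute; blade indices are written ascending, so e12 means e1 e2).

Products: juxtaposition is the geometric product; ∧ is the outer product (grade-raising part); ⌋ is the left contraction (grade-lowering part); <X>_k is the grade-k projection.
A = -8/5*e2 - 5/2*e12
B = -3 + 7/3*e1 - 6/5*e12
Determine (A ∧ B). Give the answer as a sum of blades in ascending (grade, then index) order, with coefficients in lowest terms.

step 1: 24/5*e2 + 337/30*e12
Answer: 24/5*e2 + 337/30*e12


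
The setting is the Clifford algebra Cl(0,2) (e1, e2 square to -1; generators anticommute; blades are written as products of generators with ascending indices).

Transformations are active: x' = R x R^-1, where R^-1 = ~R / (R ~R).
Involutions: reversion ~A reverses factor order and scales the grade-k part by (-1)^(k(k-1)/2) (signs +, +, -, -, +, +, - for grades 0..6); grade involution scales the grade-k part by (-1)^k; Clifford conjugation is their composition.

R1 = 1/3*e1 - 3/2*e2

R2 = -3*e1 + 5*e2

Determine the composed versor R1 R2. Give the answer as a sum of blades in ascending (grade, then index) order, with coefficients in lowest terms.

Distribute over the terms of R1 (each basis-blade product reordered to ascending indices, repeated generators contracted through their squares):
(1/3*e1) R2 = 1 + 5/3*e1 e2
(-3/2*e2) R2 = 15/2 - 9/2*e1 e2
Summing the partial products and collecting blades:
Answer: 17/2 - 17/6*e1 e2


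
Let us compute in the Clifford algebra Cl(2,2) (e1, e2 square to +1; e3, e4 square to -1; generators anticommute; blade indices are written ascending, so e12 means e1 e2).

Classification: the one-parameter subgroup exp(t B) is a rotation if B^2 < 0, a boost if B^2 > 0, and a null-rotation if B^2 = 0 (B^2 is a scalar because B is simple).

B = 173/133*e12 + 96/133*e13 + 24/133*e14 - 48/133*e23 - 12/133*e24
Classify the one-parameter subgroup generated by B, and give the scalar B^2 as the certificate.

B^2 term by term: the squares give (173/133)^2*(e12)^2 + (96/133)^2*(e13)^2 + (24/133)^2*(e14)^2 + (-48/133)^2*(e23)^2 + (-12/133)^2*(e24)^2 = 29929/17689*(-1) + 9216/17689*(+1) + 576/17689*(+1) + 2304/17689*(+1) + 144/17689*(+1) = -1 (each basis 2-blade squares to minus the product of its generators' squares); cross terms between blades sharing an index anticommute and cancel; the commuting (index-disjoint) pairs give grade-4 terms 2*c*c'*(blade product), which cancel blade by blade — e1234: 2304/17689 - 2304/17689 = 0 — confirming B is simple. So B^2 = -1.
Answer: rotation, certificate B^2 = -1. The invariant at work: B^2 = -1 is unchanged by conjugation, hence its sign classifies the subgroup whatever basis B is written in.


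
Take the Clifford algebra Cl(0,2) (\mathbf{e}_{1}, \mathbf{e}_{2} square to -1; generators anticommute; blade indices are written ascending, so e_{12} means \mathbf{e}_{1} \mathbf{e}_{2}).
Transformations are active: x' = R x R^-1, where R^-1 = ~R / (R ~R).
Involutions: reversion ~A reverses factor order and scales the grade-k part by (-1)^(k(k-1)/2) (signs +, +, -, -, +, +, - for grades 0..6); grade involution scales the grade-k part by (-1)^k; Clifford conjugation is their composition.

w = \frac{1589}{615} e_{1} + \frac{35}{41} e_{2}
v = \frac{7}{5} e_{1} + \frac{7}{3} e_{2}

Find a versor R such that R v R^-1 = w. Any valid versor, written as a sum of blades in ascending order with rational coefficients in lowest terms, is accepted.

Take R = v + w = \frac{490}{123} e_{1} + \frac{392}{123} e_{2}. Because q(v) = q(w) = -\frac{1666}{225}, conjugation by R sends v exactly to w.
Answer: \frac{490}{123} e_{1} + \frac{392}{123} e_{2}


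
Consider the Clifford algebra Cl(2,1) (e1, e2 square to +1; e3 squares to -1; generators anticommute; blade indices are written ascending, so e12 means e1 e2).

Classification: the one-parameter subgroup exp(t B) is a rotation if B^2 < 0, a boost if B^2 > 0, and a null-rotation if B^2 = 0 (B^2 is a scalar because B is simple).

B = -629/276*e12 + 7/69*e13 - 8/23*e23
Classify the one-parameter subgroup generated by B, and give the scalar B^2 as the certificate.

B^2 term by term: the squares give (-629/276)^2*(e12)^2 + (7/69)^2*(e13)^2 + (-8/23)^2*(e23)^2 = 395641/76176*(-1) + 49/4761*(+1) + 64/529*(+1) = -81/16 (each basis 2-blade squares to minus the product of its generators' squares); cross terms between blades sharing an index anticommute and cancel. So B^2 = -81/16.
Answer: rotation, certificate B^2 = -81/16. The class reads off the invariant scalar -81/16 directly.


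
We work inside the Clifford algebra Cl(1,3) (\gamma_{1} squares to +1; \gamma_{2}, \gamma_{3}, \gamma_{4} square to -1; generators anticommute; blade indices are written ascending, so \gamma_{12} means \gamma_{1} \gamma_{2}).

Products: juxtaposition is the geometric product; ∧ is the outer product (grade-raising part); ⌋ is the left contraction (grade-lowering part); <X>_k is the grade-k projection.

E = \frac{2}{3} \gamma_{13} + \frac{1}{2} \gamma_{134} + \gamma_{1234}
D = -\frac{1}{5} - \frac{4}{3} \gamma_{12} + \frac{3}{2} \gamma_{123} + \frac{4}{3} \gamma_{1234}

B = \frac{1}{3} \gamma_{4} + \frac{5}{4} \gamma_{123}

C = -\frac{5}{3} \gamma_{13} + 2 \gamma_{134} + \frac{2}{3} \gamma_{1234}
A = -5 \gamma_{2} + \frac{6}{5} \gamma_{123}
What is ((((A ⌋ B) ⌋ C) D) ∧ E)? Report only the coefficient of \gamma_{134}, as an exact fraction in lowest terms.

step 1: -\frac{3}{2} - \frac{25}{4} \gamma_{13}
step 2: \frac{125}{12} - \frac{25}{2} \gamma_{4} + \frac{5}{2} \gamma_{13} + \frac{25}{6} \gamma_{24} - 3 \gamma_{134} - \gamma_{1234}
step 3: -\frac{3}{4} + \frac{1}{4} \gamma_{2} + \gamma_{4} - \frac{125}{9} \gamma_{12} + \frac{91}{18} \gamma_{13} - \frac{50}{9} \gamma_{14} - \frac{10}{3} \gamma_{23} - \frac{26}{3} \gamma_{24} + \frac{4}{3} \gamma_{34} - \frac{25}{24} \gamma_{123} + \frac{50}{3} \gamma_{124} - \frac{113}{20} \gamma_{134} + 4 \gamma_{234} + \frac{5911}{180} \gamma_{1234}
step 4: -\frac{1}{2} \gamma_{13} - \frac{1}{6} \gamma_{123} + \frac{7}{24} \gamma_{134} + \frac{353}{72} \gamma_{1234}
Answer: \frac{7}{24}


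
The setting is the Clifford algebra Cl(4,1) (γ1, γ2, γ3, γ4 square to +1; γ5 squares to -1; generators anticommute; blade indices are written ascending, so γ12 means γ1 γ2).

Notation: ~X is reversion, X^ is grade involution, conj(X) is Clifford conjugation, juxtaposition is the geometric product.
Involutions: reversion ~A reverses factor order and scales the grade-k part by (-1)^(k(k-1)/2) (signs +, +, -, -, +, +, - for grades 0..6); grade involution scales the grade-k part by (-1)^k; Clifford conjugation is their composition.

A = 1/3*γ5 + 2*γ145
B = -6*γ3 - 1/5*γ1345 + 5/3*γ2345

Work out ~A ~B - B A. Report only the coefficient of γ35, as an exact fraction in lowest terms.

first term: 2/5*γ3 + 2*γ35 - 10/3*γ123 - 1/15*γ134 + 5/9*γ234 + 12*γ1345
second term: 2/5*γ3 - 2*γ35 + 10/3*γ123 + 1/15*γ134 - 5/9*γ234 + 12*γ1345
Answer: 4


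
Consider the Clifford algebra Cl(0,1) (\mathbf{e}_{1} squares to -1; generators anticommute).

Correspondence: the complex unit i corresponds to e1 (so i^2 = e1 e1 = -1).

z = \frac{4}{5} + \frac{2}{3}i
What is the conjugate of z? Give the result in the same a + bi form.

In blades: z = \frac{4}{5} + \frac{2}{3} e_{1}.
Conjugation here is Clifford conjugation: the scalar is fixed and the grade-1 and grade-2 blades all flip sign, giving \frac{4}{5} - \frac{2}{3} e_{1}; translating back:
Answer: \frac{4}{5} - \frac{2}{3}i


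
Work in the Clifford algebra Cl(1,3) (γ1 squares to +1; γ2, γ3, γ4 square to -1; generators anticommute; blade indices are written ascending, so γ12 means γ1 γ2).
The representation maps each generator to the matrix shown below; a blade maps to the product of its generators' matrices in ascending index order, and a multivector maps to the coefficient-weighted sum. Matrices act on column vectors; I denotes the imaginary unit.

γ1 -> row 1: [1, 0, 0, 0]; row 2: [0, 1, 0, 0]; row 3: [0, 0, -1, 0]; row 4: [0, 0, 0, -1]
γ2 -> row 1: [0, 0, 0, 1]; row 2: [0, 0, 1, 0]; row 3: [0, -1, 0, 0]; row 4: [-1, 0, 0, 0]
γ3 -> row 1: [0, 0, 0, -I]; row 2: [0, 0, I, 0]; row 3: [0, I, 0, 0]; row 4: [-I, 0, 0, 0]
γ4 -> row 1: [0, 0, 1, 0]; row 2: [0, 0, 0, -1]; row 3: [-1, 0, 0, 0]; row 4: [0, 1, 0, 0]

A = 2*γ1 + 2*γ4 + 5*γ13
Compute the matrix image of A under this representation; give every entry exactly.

Bivector images (products of the table entries): rho(γ13) = rho(γ1)rho(γ3) = row 1: [0, 0, 0, -I]; row 2: [0, 0, I, 0]; row 3: [0, -I, 0, 0]; row 4: [I, 0, 0, 0].
M = (2)*rho(γ1) + (2)*rho(γ4) + (5)*rho(γ13), summed entrywise:
Answer: row 1: [2, 0, 2, -5*I]; row 2: [0, 2, 5*I, -2]; row 3: [-2, -5*I, -2, 0]; row 4: [5*I, 2, 0, -2]


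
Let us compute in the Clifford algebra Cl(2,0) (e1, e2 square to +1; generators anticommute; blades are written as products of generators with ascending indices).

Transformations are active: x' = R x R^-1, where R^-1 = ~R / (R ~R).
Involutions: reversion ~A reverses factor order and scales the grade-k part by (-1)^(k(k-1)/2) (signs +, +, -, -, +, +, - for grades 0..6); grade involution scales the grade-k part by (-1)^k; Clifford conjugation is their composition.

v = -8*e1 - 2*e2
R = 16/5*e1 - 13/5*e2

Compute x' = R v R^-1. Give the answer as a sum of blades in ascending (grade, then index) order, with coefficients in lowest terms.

~R = 16/5*e1 - 13/5*e2, and R ~R = 17, so R^-1 = ~R / (17).
R v = -102/5 - 136/5*e1 e2
Answer: 8/25*e1 + 206/25*e2


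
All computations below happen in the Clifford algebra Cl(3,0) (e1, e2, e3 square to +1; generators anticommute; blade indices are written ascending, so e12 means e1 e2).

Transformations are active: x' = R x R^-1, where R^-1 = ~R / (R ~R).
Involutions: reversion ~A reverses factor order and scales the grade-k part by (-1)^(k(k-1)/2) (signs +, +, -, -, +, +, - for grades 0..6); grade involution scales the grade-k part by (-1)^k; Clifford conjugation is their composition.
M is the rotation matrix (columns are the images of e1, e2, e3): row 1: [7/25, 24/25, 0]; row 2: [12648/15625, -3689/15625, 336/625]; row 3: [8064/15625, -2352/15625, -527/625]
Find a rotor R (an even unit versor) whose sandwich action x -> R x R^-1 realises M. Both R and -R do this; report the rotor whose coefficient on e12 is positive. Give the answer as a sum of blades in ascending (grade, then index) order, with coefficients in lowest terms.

Method: write R = a + b12*e12 + b13*e13 + b23*e23 with a^2 + b12^2 + b13^2 + b23^2 = 1 (so R^-1 = ~R). Expanding the columns R e_j ~R gives tr M = 4a^2 - 1 and, from the antisymmetric part, M21 - M12 = -4a*b12, M13 - M31 = 4a*b13, M32 - M23 = -4a*b23.
Here tr M = -12489/15625, so a^2 = (1 + tr M)/4 = 784/15625 and a = ±28/125. Taking a = 28/125: M21 - M12 = -2352/15625, M13 - M31 = -8064/15625, M32 - M23 = -10752/15625, giving b12 = 21/125, b13 = -72/125, b23 = 96/125, i.e. R = 28/125 + 21/125*e12 - 72/125*e13 + 96/125*e23.
Its e12 coefficient is already positive.
Answer: 28/125 + 21/125*e12 - 72/125*e13 + 96/125*e23. Uniqueness: Spin(3) -> SO(3) maps R and -R to the same rotation of trace -12489/15625; fixing the sign of the e12 coefficient removes the ambiguity.
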